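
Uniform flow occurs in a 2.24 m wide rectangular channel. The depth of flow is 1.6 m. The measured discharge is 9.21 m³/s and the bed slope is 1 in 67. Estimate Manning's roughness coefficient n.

Flow area A = b·y = 2.24 × 1.6 = 3.584 m². Wetted perimeter P = b + 2y = 2.24 + 2×1.6 = 5.44 m.
Hydraulic radius R = A/P = 3.584/5.44 = 0.6588 m.
Rearranging Manning's equation: n = (1/Q) A R^(2/3) S^(1/2) = (1/9.21) × 3.584 × 0.6588^(2/3) × √0.01493 = 0.036.

n = 0.036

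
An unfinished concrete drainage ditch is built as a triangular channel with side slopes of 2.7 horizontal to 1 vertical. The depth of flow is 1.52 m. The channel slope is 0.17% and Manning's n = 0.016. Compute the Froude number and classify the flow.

For a triangular section with side slope z = 2.7: A = zy² = 2.7×1.52² = 6.238 m²; P = 2y√(1+z²) = 2×1.52×2.879 = 8.753 m.
Hydraulic radius R = A/P = 6.238/8.753 = 0.7127 m.
V = (1/n) R^(2/3) √S = (1/0.016) × 0.7127^(2/3) × √0.0017 = 2.056 m/s. Hydraulic depth D_h = A/T = 6.238/8.208 = 0.76 m.
Froude number Fr = V/√(g·D_h) = 2.056/√(9.81×0.76) = 0.753, which is less than 1, so the flow is subcritical.

subcritical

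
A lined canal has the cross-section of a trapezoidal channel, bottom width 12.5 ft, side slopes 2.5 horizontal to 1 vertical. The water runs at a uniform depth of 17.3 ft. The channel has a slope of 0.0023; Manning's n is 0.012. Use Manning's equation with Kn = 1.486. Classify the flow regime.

With bottom width b = 12.5 ft and side slope z = 2.5: A = (b + zy)y = (12.5 + 2.5×17.3)×17.3 = 964.5 ft²; P = b + 2y√(1+z²) = 12.5 + 2×17.3×2.693 = 105.7 ft.
Hydraulic radius R = A/P = 964.5/105.7 = 9.128 ft.
V = (1.486/n) R^(2/3) √S = (1.486/0.012) × 9.128^(2/3) × √0.0023 = 25.94 ft/s. Hydraulic depth D_h = A/T = 964.5/99 = 9.742 ft.
Froude number Fr = V/√(g·D_h) = 25.94/√(32.2×9.742) = 1.46, which is greater than 1, so the flow is supercritical.

supercritical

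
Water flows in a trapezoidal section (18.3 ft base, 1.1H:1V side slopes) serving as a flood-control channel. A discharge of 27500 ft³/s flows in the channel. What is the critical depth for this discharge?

y_c = 25.9 ft

At critical depth, Q² T / (g A³) = 1, i.e. A³/T = Q²/g = 27500²/32.2 = 23490000.
Try y = 22 ft: A³/T = 12250000 — too small.
Try y = 28.3 ft: A³/T = 33980000 — too large.
Try y = 25.9 ft: A³/T = 23640000 — ≈ 23490000.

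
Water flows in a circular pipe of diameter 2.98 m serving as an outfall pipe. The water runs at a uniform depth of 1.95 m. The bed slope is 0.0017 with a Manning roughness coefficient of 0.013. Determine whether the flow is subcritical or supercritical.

subcritical

For a circular section of diameter D = 2.98 m at depth y = 1.95 m, the central angle is θ = 2 arccos(1 − 2y/D) = 3.769 rad. Then A = (D²/8)(θ − sin θ) = 4.836 m² and P = Dθ/2 = 5.616 m.
Hydraulic radius R = A/P = 4.836/5.616 = 0.8611 m.
V = (1/n) R^(2/3) √S = (1/0.013) × 0.8611^(2/3) × √0.0017 = 2.871 m/s. Hydraulic depth D_h = A/T = 4.836/2.834 = 1.706 m.
Froude number Fr = V/√(g·D_h) = 2.871/√(9.81×1.706) = 0.702, which is less than 1, so the flow is subcritical.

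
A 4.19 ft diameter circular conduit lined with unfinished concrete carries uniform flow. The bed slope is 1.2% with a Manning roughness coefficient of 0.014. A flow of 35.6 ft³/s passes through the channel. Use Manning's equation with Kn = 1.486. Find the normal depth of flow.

Manning's equation rearranged: A R^(2/3) = nQ / (1.486·√S) = 0.014 × 35.6 / (1.486 × √0.012) = 3.062.
Trying y = 1.17 ft: A R^(2/3) = 2.422 — too small.
Trying y = 1.44 ft: A R^(2/3) = 3.613 — too large.
Trying y = 1.32 ft: A R^(2/3) = 3.061 — ≈ 3.062.

y_n = 1.32 ft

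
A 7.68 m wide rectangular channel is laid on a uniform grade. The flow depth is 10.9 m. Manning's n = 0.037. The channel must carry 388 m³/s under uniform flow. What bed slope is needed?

S = 0.00731

Flow area A = b·y = 7.68 × 10.9 = 83.71 m². Wetted perimeter P = b + 2y = 7.68 + 2×10.9 = 29.48 m.
Hydraulic radius R = A/P = 83.71/29.48 = 2.84 m.
From Manning's equation, S = [nQ / (1 A R^(2/3))]² = [0.037 × 388 / (1 × 83.71 × 2.84^(2/3))]² = 0.00731.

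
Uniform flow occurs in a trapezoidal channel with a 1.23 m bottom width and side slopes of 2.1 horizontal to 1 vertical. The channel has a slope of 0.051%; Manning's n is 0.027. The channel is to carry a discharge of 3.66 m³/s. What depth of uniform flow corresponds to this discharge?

y_n = 1.34 m

Manning's equation rearranged: A R^(2/3) = nQ / (1·√S) = 0.027 × 3.66 / (√0.00051) = 4.376.
At y = 1.14 m: A R^(2/3) = 3.044 — low.
At y = 1.61 m: A R^(2/3) = 6.669 — high.
At y = 1.34 m: A R^(2/3) = 4.378 — ≈ 4.376.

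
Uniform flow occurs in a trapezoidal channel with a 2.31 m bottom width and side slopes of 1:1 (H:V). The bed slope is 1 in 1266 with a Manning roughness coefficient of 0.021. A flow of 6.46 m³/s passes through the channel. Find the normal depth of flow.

Manning's equation rearranged: A R^(2/3) = nQ / (1·√S) = 0.021 × 6.46 / (√0.0007899) = 4.827.
Try y = 1.24 m: A R^(2/3) = 3.655 — low.
Try y = 1.44 m: A R^(2/3) = 4.83 — close enough.

y_n = 1.44 m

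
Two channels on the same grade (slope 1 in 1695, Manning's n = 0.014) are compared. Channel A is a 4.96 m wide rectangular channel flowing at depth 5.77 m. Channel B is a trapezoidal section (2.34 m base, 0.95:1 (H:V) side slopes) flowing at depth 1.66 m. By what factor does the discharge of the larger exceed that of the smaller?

Channel A: Flow area A = b·y = 4.96 × 5.77 = 28.62 m². Wetted perimeter P = b + 2y = 4.96 + 2×5.77 = 16.5 m. Hydraulic radius R = A/P = 28.62/16.5 = 1.734 m. Q_A = (1/0.014)·28.62·1.734^(2/3)·√0.00059 = 71.68 m³/s.
Channel B: With bottom width b = 2.34 m and side slope z = 0.95: A = (b + zy)y = (2.34 + 0.95×1.66)×1.66 = 6.502 m²; P = b + 2y√(1+z²) = 2.34 + 2×1.66×1.379 = 6.919 m. Hydraulic radius R = A/P = 6.502/6.919 = 0.9397 m. Q_B = (1/0.014)·6.502·0.9397^(2/3)·√0.00059 = 10.82 m³/s.
The larger discharge is 71.68 m³/s and the smaller is 10.82 m³/s; the ratio is 6.62.

6.62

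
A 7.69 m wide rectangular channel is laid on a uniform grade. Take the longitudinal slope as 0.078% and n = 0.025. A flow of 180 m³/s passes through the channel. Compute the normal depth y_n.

y_n = 10.5 m

Manning's equation rearranged: A R^(2/3) = nQ / (1·√S) = 0.025 × 180 / (√0.00078) = 161.1.
Trying y = 7.74 m: A R^(2/3) = 111.6 — low.
Trying y = 11.7 m: A R^(2/3) = 182.7 — high.
Trying y = 10.5 m: A R^(2/3) = 161 — matches.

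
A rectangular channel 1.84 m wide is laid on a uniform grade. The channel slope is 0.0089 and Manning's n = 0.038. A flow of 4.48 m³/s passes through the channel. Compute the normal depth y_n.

y_n = 1.44 m

Manning's equation rearranged: A R^(2/3) = nQ / (1·√S) = 0.038 × 4.48 / (√0.0089) = 1.805.
Trying y = 1.17 m: A R^(2/3) = 1.383 — low.
Trying y = 1.44 m: A R^(2/3) = 1.803 — close enough.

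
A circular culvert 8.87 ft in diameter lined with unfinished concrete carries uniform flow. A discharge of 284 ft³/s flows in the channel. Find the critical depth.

At critical depth, Q² T / (g A³) = 1, i.e. A³/T = Q²/g = 284²/32.2 = 2505.
At y = 3.48 ft: A³/T = 1314 — low.
At y = 4.69 ft: A³/T = 4116 — high.
At y = 4.12 ft: A³/T = 2509 — matches.

y_c = 4.12 ft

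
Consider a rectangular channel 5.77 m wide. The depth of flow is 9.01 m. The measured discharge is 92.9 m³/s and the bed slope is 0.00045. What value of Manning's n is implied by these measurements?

n = 0.02

Flow area A = b·y = 5.77 × 9.01 = 51.99 m². Wetted perimeter P = b + 2y = 5.77 + 2×9.01 = 23.79 m.
Hydraulic radius R = A/P = 51.99/23.79 = 2.185 m.
Rearranging Manning's equation: n = (1/Q) A R^(2/3) S^(1/2) = (1/92.9) × 51.99 × 2.185^(2/3) × √0.00045 = 0.02.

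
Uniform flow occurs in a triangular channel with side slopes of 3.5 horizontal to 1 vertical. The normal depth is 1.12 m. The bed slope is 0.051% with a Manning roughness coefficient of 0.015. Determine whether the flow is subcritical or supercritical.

subcritical

For a triangular section with side slope z = 3.5: A = zy² = 3.5×1.12² = 4.39 m²; P = 2y√(1+z²) = 2×1.12×3.64 = 8.154 m.
Hydraulic radius R = A/P = 4.39/8.154 = 0.5385 m.
V = (1/n) R^(2/3) √S = (1/0.015) × 0.5385^(2/3) × √0.00051 = 0.9965 m/s. Hydraulic depth D_h = A/T = 4.39/7.84 = 0.56 m.
Froude number Fr = V/√(g·D_h) = 0.9965/√(9.81×0.56) = 0.425, which is less than 1, so the flow is subcritical.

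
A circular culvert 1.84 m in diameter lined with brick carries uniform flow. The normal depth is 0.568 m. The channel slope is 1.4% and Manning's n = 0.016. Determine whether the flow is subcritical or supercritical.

For a circular section of diameter D = 1.84 m at depth y = 0.568 m, the central angle is θ = 2 arccos(1 − 2y/D) = 2.356 rad. Then A = (D²/8)(θ − sin θ) = 0.698 m² and P = Dθ/2 = 2.168 m.
Hydraulic radius R = A/P = 0.698/2.168 = 0.322 m.
V = (1/n) R^(2/3) √S = (1/0.016) × 0.322^(2/3) × √0.014 = 3.474 m/s. Hydraulic depth D_h = A/T = 0.698/1.7 = 0.4106 m.
Froude number Fr = V/√(g·D_h) = 3.474/√(9.81×0.4106) = 1.73, which is greater than 1, so the flow is supercritical.

supercritical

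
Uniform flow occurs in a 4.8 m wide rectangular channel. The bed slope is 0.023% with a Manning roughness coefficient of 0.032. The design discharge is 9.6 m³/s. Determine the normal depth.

y_n = 3.37 m

Manning's equation rearranged: A R^(2/3) = nQ / (1·√S) = 0.032 × 9.6 / (√0.00023) = 20.26.
At y = 3.87 m: A R^(2/3) = 24.14 — over.
At y = 2.39 m: A R^(2/3) = 12.94 — short.
At y = 3.37 m: A R^(2/3) = 20.26 — ≈ 20.26.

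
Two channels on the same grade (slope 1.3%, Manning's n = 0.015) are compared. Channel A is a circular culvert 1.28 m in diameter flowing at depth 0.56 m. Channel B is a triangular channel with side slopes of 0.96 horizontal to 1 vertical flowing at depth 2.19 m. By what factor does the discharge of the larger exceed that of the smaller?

16.1

Channel A: For a circular section of diameter D = 1.28 m at depth y = 0.56 m, the central angle is θ = 2 arccos(1 − 2y/D) = 2.891 rad. Then A = (D²/8)(θ − sin θ) = 0.5413 m² and P = Dθ/2 = 1.85 m. Hydraulic radius R = A/P = 0.5413/1.85 = 0.2925 m. Q_A = (1/0.015)·0.5413·0.2925^(2/3)·√0.013 = 1.813 m³/s.
Channel B: For a triangular section with side slope z = 0.96: A = zy² = 0.96×2.19² = 4.604 m²; P = 2y√(1+z²) = 2×2.19×1.386 = 6.072 m. Hydraulic radius R = A/P = 4.604/6.072 = 0.7583 m. Q_B = (1/0.015)·4.604·0.7583^(2/3)·√0.013 = 29.1 m³/s.
The larger discharge is 29.1 m³/s and the smaller is 1.813 m³/s; the ratio is 16.1.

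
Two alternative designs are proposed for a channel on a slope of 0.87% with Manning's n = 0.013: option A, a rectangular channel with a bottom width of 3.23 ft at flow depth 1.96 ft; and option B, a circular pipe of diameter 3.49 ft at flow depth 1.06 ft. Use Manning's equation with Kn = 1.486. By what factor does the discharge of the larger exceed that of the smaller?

3.33

Channel A: Flow area A = b·y = 3.23 × 1.96 = 6.331 ft². Wetted perimeter P = b + 2y = 3.23 + 2×1.96 = 7.15 ft. Hydraulic radius R = A/P = 6.331/7.15 = 0.8854 ft. Q_A = (1.486/0.013)·6.331·0.8854^(2/3)·√0.0087 = 62.24 ft³/s.
Channel B: For a circular section of diameter D = 3.49 ft at depth y = 1.06 ft, the central angle is θ = 2 arccos(1 − 2y/D) = 2.335 rad. Then A = (D²/8)(θ − sin θ) = 2.455 ft² and P = Dθ/2 = 4.074 ft. Hydraulic radius R = A/P = 2.455/4.074 = 0.6027 ft. Q_B = (1.486/0.013)·2.455·0.6027^(2/3)·√0.0087 = 18.68 ft³/s.
The larger discharge is 62.24 ft³/s and the smaller is 18.68 ft³/s; the ratio is 3.33.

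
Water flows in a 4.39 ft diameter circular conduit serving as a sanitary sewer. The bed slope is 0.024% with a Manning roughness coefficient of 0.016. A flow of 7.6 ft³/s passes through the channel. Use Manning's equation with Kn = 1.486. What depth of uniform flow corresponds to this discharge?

y_n = 1.73 ft

Manning's equation rearranged: A R^(2/3) = nQ / (1.486·√S) = 0.016 × 7.6 / (1.486 × √0.00024) = 5.282.
Try y = 2.02 ft: A R^(2/3) = 6.976 — too large.
Try y = 1.49 ft: A R^(2/3) = 3.996 — too small.
Try y = 1.73 ft: A R^(2/3) = 5.281 — matches.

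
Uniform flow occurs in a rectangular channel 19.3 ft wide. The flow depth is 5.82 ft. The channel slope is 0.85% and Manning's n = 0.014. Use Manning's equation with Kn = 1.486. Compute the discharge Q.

Flow area A = b·y = 19.3 × 5.82 = 112.3 ft². Wetted perimeter P = b + 2y = 19.3 + 2×5.82 = 30.94 ft.
Hydraulic radius R = A/P = 112.3/30.94 = 3.63 ft.
Manning's equation: Q = (1.486/n) A R^(2/3) S^(1/2) = (1.486/0.014) × 112.3 × 3.63^(2/3) × 0.0085^(1/2) = 2600 ft³/s.

Q = 2600 ft³/s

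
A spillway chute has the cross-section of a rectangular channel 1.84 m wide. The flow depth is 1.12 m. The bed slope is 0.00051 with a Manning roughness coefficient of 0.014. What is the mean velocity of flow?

V = 1.02 m/s

Flow area A = b·y = 1.84 × 1.12 = 2.061 m². Wetted perimeter P = b + 2y = 1.84 + 2×1.12 = 4.08 m.
Hydraulic radius R = A/P = 2.061/4.08 = 0.5051 m.
From Manning's equation, V = (1/n) R^(2/3) S^(1/2) = (1/0.014) × 0.5051^(2/3) × 0.00051^(1/2) = 1.02 m/s.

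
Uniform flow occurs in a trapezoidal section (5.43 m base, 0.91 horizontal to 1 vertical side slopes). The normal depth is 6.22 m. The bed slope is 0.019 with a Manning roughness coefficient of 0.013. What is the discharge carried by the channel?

With bottom width b = 5.43 m and side slope z = 0.91: A = (b + zy)y = (5.43 + 0.91×6.22)×6.22 = 68.98 m²; P = b + 2y√(1+z²) = 5.43 + 2×6.22×1.352 = 22.25 m.
Hydraulic radius R = A/P = 68.98/22.25 = 3.1 m.
Manning's equation: Q = (1/n) A R^(2/3) S^(1/2) = (1/0.013) × 68.98 × 3.1^(2/3) × 0.019^(1/2) = 1560 m³/s.

Q = 1560 m³/s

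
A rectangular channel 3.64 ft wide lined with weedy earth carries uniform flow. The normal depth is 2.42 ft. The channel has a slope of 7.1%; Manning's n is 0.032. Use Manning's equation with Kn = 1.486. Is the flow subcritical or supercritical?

supercritical

Flow area A = b·y = 3.64 × 2.42 = 8.809 ft². Wetted perimeter P = b + 2y = 3.64 + 2×2.42 = 8.48 ft.
Hydraulic radius R = A/P = 8.809/8.48 = 1.039 ft.
V = (1.486/n) R^(2/3) √S = (1.486/0.032) × 1.039^(2/3) × √0.071 = 12.69 ft/s. Hydraulic depth D_h = A/T = 8.809/3.64 = 2.42 ft.
Froude number Fr = V/√(g·D_h) = 12.69/√(32.2×2.42) = 1.44, which is greater than 1, so the flow is supercritical.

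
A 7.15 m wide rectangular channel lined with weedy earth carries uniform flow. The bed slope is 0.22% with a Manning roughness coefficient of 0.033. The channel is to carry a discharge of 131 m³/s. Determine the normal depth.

Manning's equation rearranged: A R^(2/3) = nQ / (1·√S) = 0.033 × 131 / (√0.0022) = 92.17.
Trying y = 5.53 m: A R^(2/3) = 66.3 — too small.
Trying y = 8.42 m: A R^(2/3) = 111.2 — too large.
Trying y = 7.21 m: A R^(2/3) = 92.15 — close enough.

y_n = 7.21 m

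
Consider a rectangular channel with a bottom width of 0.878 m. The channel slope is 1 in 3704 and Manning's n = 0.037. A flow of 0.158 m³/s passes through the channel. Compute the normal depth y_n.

y_n = 0.912 m

Manning's equation rearranged: A R^(2/3) = nQ / (1·√S) = 0.037 × 0.158 / (√0.00027) = 0.3558.
Trying y = 1.15 m: A R^(2/3) = 0.4701 — over.
Trying y = 0.634 m: A R^(2/3) = 0.2264 — short.
Trying y = 0.912 m: A R^(2/3) = 0.3559 — close enough.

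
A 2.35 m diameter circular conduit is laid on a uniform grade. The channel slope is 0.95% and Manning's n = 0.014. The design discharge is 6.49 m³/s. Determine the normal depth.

y_n = 0.893 m

Manning's equation rearranged: A R^(2/3) = nQ / (1·√S) = 0.014 × 6.49 / (√0.0095) = 0.9322.
At y = 0.797 m: A R^(2/3) = 0.7537 — low.
At y = 0.893 m: A R^(2/3) = 0.9329 — close enough.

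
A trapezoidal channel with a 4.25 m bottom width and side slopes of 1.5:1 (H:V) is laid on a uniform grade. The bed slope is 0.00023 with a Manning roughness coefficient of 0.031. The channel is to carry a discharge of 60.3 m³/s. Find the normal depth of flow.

y_n = 5.22 m

Manning's equation rearranged: A R^(2/3) = nQ / (1·√S) = 0.031 × 60.3 / (√0.00023) = 123.3.
Trying y = 3.69 m: A R^(2/3) = 58.4 — low.
Trying y = 5.22 m: A R^(2/3) = 123.3 — close enough.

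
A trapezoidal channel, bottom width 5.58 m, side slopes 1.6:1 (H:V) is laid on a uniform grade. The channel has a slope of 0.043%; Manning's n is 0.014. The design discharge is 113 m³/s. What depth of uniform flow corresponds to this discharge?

Manning's equation rearranged: A R^(2/3) = nQ / (1·√S) = 0.014 × 113 / (√0.00043) = 76.29.
At y = 2.79 m: A R^(2/3) = 40.53 — too small.
At y = 4.2 m: A R^(2/3) = 92.88 — too large.
At y = 3.82 m: A R^(2/3) = 76.32 — matches.

y_n = 3.82 m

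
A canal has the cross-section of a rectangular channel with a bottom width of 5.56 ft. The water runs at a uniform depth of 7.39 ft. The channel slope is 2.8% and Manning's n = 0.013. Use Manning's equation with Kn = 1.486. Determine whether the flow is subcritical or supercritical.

Flow area A = b·y = 5.56 × 7.39 = 41.09 ft². Wetted perimeter P = b + 2y = 5.56 + 2×7.39 = 20.34 ft.
Hydraulic radius R = A/P = 41.09/20.34 = 2.02 ft.
V = (1.486/n) R^(2/3) √S = (1.486/0.013) × 2.02^(2/3) × √0.028 = 30.57 ft/s. Hydraulic depth D_h = A/T = 41.09/5.56 = 7.39 ft.
Froude number Fr = V/√(g·D_h) = 30.57/√(32.2×7.39) = 1.98, which is greater than 1, so the flow is supercritical.

supercritical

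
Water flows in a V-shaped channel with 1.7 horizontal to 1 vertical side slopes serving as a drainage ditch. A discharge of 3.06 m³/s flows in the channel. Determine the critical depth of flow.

y_c = 0.92 m

At critical depth, Q² T / (g A³) = 1, i.e. A³/T = Q²/g = 3.06²/9.81 = 0.9545.
At y = 1.17 m: A³/T = 3.168 — too large.
At y = 0.793 m: A³/T = 0.4531 — too small.
At y = 0.92 m: A³/T = 0.9524 — ≈ 0.9545.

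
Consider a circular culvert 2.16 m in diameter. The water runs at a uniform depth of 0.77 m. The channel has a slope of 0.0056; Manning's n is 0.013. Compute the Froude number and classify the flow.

supercritical

For a circular section of diameter D = 2.16 m at depth y = 0.77 m, the central angle is θ = 2 arccos(1 − 2y/D) = 2.559 rad. Then A = (D²/8)(θ − sin θ) = 1.172 m² and P = Dθ/2 = 2.764 m.
Hydraulic radius R = A/P = 1.172/2.764 = 0.424 m.
V = (1/n) R^(2/3) √S = (1/0.013) × 0.424^(2/3) × √0.0056 = 3.249 m/s. Hydraulic depth D_h = A/T = 1.172/2.069 = 0.5664 m.
Froude number Fr = V/√(g·D_h) = 3.249/√(9.81×0.5664) = 1.38, which is greater than 1, so the flow is supercritical.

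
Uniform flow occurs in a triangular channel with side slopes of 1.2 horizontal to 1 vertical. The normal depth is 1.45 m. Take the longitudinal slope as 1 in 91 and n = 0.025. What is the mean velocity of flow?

V = 2.84 m/s

For a triangular section with side slope z = 1.2: A = zy² = 1.2×1.45² = 2.523 m²; P = 2y√(1+z²) = 2×1.45×1.562 = 4.53 m.
Hydraulic radius R = A/P = 2.523/4.53 = 0.557 m.
From Manning's equation, V = (1/n) R^(2/3) S^(1/2) = (1/0.025) × 0.557^(2/3) × 0.01099^(1/2) = 2.84 m/s.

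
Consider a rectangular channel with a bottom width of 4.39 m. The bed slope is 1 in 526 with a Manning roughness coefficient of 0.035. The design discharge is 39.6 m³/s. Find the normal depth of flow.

y_n = 5.38 m

Manning's equation rearranged: A R^(2/3) = nQ / (1·√S) = 0.035 × 39.6 / (√0.001901) = 31.79.
At y = 4.42 m: A R^(2/3) = 25.05 — low.
At y = 6.69 m: A R^(2/3) = 41.05 — high.
At y = 5.38 m: A R^(2/3) = 31.75 — ≈ 31.79.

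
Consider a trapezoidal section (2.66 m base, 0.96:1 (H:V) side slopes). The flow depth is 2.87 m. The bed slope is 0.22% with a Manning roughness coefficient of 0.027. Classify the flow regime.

subcritical

With bottom width b = 2.66 m and side slope z = 0.96: A = (b + zy)y = (2.66 + 0.96×2.87)×2.87 = 15.54 m²; P = b + 2y√(1+z²) = 2.66 + 2×2.87×1.386 = 10.62 m.
Hydraulic radius R = A/P = 15.54/10.62 = 1.464 m.
V = (1/n) R^(2/3) √S = (1/0.027) × 1.464^(2/3) × √0.0022 = 2.24 m/s. Hydraulic depth D_h = A/T = 15.54/8.17 = 1.902 m.
Froude number Fr = V/√(g·D_h) = 2.24/√(9.81×1.902) = 0.518, which is less than 1, so the flow is subcritical.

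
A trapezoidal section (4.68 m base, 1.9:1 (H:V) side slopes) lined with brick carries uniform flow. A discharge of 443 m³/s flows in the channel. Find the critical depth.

y_c = 5.35 m

At critical depth, Q² T / (g A³) = 1, i.e. A³/T = Q²/g = 443²/9.81 = 20000.
At y = 4.77 m: A³/T = 12350 — low.
At y = 5.79 m: A³/T = 28050 — high.
At y = 5.35 m: A³/T = 20030 — close enough.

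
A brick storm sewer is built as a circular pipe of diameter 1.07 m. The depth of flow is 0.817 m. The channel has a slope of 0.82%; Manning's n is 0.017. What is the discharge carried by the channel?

For a circular section of diameter D = 1.07 m at depth y = 0.817 m, the central angle is θ = 2 arccos(1 − 2y/D) = 4.252 rad. Then A = (D²/8)(θ − sin θ) = 0.7367 m² and P = Dθ/2 = 2.275 m.
Hydraulic radius R = A/P = 0.7367/2.275 = 0.3239 m.
Manning's equation: Q = (1/n) A R^(2/3) S^(1/2) = (1/0.017) × 0.7367 × 0.3239^(2/3) × 0.0082^(1/2) = 1.85 m³/s.

Q = 1.85 m³/s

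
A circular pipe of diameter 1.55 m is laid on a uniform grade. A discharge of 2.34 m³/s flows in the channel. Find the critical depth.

At critical depth, Q² T / (g A³) = 1, i.e. A³/T = Q²/g = 2.34²/9.81 = 0.5582.
Trying y = 0.6 m: A³/T = 0.2033 — too small.
Trying y = 0.94 m: A³/T = 1.133 — too large.
Trying y = 0.781 m: A³/T = 0.558 — close enough.

y_c = 0.781 m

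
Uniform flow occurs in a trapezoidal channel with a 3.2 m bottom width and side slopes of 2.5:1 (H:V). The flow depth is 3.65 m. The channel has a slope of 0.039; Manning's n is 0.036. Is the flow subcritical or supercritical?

With bottom width b = 3.2 m and side slope z = 2.5: A = (b + zy)y = (3.2 + 2.5×3.65)×3.65 = 44.99 m²; P = b + 2y√(1+z²) = 3.2 + 2×3.65×2.693 = 22.86 m.
Hydraulic radius R = A/P = 44.99/22.86 = 1.968 m.
V = (1/n) R^(2/3) √S = (1/0.036) × 1.968^(2/3) × √0.039 = 8.616 m/s. Hydraulic depth D_h = A/T = 44.99/21.45 = 2.097 m.
Froude number Fr = V/√(g·D_h) = 8.616/√(9.81×2.097) = 1.9, which is greater than 1, so the flow is supercritical.

supercritical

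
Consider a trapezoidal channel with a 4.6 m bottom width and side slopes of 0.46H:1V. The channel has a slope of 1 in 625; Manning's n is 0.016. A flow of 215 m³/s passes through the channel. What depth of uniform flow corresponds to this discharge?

Manning's equation rearranged: A R^(2/3) = nQ / (1·√S) = 0.016 × 215 / (√0.0016) = 86.
Trying y = 4.87 m: A R^(2/3) = 55.91 — short.
Trying y = 7.63 m: A R^(2/3) = 125.6 — over.
Trying y = 6.21 m: A R^(2/3) = 86.08 — ≈ 86.

y_n = 6.21 m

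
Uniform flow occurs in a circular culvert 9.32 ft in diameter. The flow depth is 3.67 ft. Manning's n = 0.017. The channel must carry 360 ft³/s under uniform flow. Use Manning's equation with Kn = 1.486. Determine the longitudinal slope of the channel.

S = 0.011

For a circular section of diameter D = 9.32 ft at depth y = 3.67 ft, the central angle is θ = 2 arccos(1 − 2y/D) = 2.713 rad. Then A = (D²/8)(θ − sin θ) = 24.95 ft² and P = Dθ/2 = 12.64 ft.
Hydraulic radius R = A/P = 24.95/12.64 = 1.973 ft.
From Manning's equation, S = [nQ / (1.486 A R^(2/3))]² = [0.017 × 360 / (1.486 × 24.95 × 1.973^(2/3))]² = 0.011.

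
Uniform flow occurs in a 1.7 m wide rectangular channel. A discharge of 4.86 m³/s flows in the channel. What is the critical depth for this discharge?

y_c = 0.941 m

For a rectangular channel, critical depth y_c = (q²/g)^(1/3) where q = Q/b = 4.86/1.7 = 2.859 m²/s.
So y_c = (2.859²/9.81)^(1/3) = 0.941 m.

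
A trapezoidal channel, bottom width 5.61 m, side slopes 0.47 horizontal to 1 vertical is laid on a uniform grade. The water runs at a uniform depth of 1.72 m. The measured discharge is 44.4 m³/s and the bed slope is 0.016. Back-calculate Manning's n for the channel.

With bottom width b = 5.61 m and side slope z = 0.47: A = (b + zy)y = (5.61 + 0.47×1.72)×1.72 = 11.04 m²; P = b + 2y√(1+z²) = 5.61 + 2×1.72×1.105 = 9.411 m.
Hydraulic radius R = A/P = 11.04/9.411 = 1.173 m.
Rearranging Manning's equation: n = (1/Q) A R^(2/3) S^(1/2) = (1/44.4) × 11.04 × 1.173^(2/3) × √0.016 = 0.035.

n = 0.035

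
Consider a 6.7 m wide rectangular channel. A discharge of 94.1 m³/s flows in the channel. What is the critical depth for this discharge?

For a rectangular channel, critical depth y_c = (q²/g)^(1/3) where q = Q/b = 94.1/6.7 = 14.04 m²/s.
So y_c = (14.04²/9.81)^(1/3) = 2.72 m.

y_c = 2.72 m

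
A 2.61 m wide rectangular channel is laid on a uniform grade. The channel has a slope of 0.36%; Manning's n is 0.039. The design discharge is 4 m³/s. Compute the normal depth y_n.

Manning's equation rearranged: A R^(2/3) = nQ / (1·√S) = 0.039 × 4 / (√0.0036) = 2.6.
Trying y = 1.04 m: A R^(2/3) = 1.885 — too small.
Trying y = 1.48 m: A R^(2/3) = 3.026 — too large.
Trying y = 1.32 m: A R^(2/3) = 2.602 — ≈ 2.6.

y_n = 1.32 m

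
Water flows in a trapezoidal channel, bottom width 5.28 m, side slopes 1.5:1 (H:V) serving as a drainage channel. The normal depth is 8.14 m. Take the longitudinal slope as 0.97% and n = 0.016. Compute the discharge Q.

With bottom width b = 5.28 m and side slope z = 1.5: A = (b + zy)y = (5.28 + 1.5×8.14)×8.14 = 142.4 m²; P = b + 2y√(1+z²) = 5.28 + 2×8.14×1.803 = 34.63 m.
Hydraulic radius R = A/P = 142.4/34.63 = 4.111 m.
Manning's equation: Q = (1/n) A R^(2/3) S^(1/2) = (1/0.016) × 142.4 × 4.111^(2/3) × 0.0097^(1/2) = 2250 m³/s.

Q = 2250 m³/s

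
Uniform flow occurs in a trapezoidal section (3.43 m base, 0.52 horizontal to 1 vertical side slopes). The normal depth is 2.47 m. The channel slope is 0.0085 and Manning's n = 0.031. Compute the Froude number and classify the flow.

subcritical

With bottom width b = 3.43 m and side slope z = 0.52: A = (b + zy)y = (3.43 + 0.52×2.47)×2.47 = 11.64 m²; P = b + 2y√(1+z²) = 3.43 + 2×2.47×1.127 = 8.998 m.
Hydraulic radius R = A/P = 11.64/8.998 = 1.294 m.
V = (1/n) R^(2/3) √S = (1/0.031) × 1.294^(2/3) × √0.0085 = 3.532 m/s. Hydraulic depth D_h = A/T = 11.64/5.999 = 1.941 m.
Froude number Fr = V/√(g·D_h) = 3.532/√(9.81×1.941) = 0.809, which is less than 1, so the flow is subcritical.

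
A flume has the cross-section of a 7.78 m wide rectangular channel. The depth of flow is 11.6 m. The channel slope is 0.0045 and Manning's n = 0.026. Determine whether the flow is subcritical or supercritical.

Flow area A = b·y = 7.78 × 11.6 = 90.25 m². Wetted perimeter P = b + 2y = 7.78 + 2×11.6 = 30.98 m.
Hydraulic radius R = A/P = 90.25/30.98 = 2.913 m.
V = (1/n) R^(2/3) √S = (1/0.026) × 2.913^(2/3) × √0.0045 = 5.263 m/s. Hydraulic depth D_h = A/T = 90.25/7.78 = 11.6 m.
Froude number Fr = V/√(g·D_h) = 5.263/√(9.81×11.6) = 0.493, which is less than 1, so the flow is subcritical.

subcritical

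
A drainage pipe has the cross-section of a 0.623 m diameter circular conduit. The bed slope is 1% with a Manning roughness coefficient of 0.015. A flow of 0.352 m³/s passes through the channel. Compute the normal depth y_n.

Manning's equation rearranged: A R^(2/3) = nQ / (1·√S) = 0.015 × 0.352 / (√0.01) = 0.0528.
Try y = 0.384 m: A R^(2/3) = 0.06175 — high.
Try y = 0.243 m: A R^(2/3) = 0.02839 — low.
Try y = 0.347 m: A R^(2/3) = 0.05275 — matches.

y_n = 0.347 m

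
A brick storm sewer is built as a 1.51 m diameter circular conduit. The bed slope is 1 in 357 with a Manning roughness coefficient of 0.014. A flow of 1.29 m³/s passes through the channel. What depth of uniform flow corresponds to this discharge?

Manning's equation rearranged: A R^(2/3) = nQ / (1·√S) = 0.014 × 1.29 / (√0.002801) = 0.3412.
Trying y = 0.744 m: A R^(2/3) = 0.4561 — too large.
Trying y = 0.548 m: A R^(2/3) = 0.2633 — too small.
Trying y = 0.631 m: A R^(2/3) = 0.3413 — ≈ 0.3412.

y_n = 0.631 m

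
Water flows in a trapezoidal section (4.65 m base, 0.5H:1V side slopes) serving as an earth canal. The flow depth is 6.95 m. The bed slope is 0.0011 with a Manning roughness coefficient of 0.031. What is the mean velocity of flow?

With bottom width b = 4.65 m and side slope z = 0.5: A = (b + zy)y = (4.65 + 0.5×6.95)×6.95 = 56.47 m²; P = b + 2y√(1+z²) = 4.65 + 2×6.95×1.118 = 20.19 m.
Hydraulic radius R = A/P = 56.47/20.19 = 2.797 m.
From Manning's equation, V = (1/n) R^(2/3) S^(1/2) = (1/0.031) × 2.797^(2/3) × 0.0011^(1/2) = 2.12 m/s.

V = 2.12 m/s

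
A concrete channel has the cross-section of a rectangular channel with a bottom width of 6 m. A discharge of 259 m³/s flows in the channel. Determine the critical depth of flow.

y_c = 5.75 m

For a rectangular channel, critical depth y_c = (q²/g)^(1/3) where q = Q/b = 259/6 = 43.17 m²/s.
So y_c = (43.17²/9.81)^(1/3) = 5.75 m.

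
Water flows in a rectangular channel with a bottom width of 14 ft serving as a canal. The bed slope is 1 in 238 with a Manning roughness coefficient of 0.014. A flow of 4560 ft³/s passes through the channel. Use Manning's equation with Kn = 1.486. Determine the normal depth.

y_n = 16.4 ft

Manning's equation rearranged: A R^(2/3) = nQ / (1.486·√S) = 0.014 × 4560 / (1.486 × √0.004202) = 662.8.
Trying y = 18.9 ft: A R^(2/3) = 784.8 — high.
Trying y = 16.4 ft: A R^(2/3) = 662.9 — matches.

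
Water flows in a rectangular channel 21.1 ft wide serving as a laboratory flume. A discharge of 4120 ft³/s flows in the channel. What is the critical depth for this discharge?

For a rectangular channel, critical depth y_c = (q²/g)^(1/3) where q = Q/b = 4120/21.1 = 195.3 ft²/s.
So y_c = (195.3²/32.2)^(1/3) = 10.6 ft.

y_c = 10.6 ft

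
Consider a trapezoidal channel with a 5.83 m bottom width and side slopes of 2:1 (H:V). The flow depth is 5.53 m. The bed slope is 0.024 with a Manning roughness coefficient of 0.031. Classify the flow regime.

supercritical

With bottom width b = 5.83 m and side slope z = 2: A = (b + zy)y = (5.83 + 2×5.53)×5.53 = 93.4 m²; P = b + 2y√(1+z²) = 5.83 + 2×5.53×2.236 = 30.56 m.
Hydraulic radius R = A/P = 93.4/30.56 = 3.056 m.
V = (1/n) R^(2/3) √S = (1/0.031) × 3.056^(2/3) × √0.024 = 10.52 m/s. Hydraulic depth D_h = A/T = 93.4/27.95 = 3.342 m.
Froude number Fr = V/√(g·D_h) = 10.52/√(9.81×3.342) = 1.84, which is greater than 1, so the flow is supercritical.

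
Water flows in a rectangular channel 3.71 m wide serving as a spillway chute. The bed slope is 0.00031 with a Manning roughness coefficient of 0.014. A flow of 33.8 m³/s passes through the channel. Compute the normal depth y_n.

y_n = 5.78 m

Manning's equation rearranged: A R^(2/3) = nQ / (1·√S) = 0.014 × 33.8 / (√0.00031) = 26.88.
At y = 3.93 m: A R^(2/3) = 17.01 — too small.
At y = 7.28 m: A R^(2/3) = 35.05 — too large.
At y = 5.78 m: A R^(2/3) = 26.89 — ≈ 26.88.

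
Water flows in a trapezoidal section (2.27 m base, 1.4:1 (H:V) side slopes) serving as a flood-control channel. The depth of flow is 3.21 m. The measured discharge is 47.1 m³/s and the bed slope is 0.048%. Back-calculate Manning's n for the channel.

n = 0.014

With bottom width b = 2.27 m and side slope z = 1.4: A = (b + zy)y = (2.27 + 1.4×3.21)×3.21 = 21.71 m²; P = b + 2y√(1+z²) = 2.27 + 2×3.21×1.72 = 13.32 m.
Hydraulic radius R = A/P = 21.71/13.32 = 1.631 m.
Rearranging Manning's equation: n = (1/Q) A R^(2/3) S^(1/2) = (1/47.1) × 21.71 × 1.631^(2/3) × √0.00048 = 0.014.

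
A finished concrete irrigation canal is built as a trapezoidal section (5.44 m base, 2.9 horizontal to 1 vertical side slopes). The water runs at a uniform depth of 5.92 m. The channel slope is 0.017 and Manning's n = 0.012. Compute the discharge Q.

Q = 3160 m³/s

With bottom width b = 5.44 m and side slope z = 2.9: A = (b + zy)y = (5.44 + 2.9×5.92)×5.92 = 133.8 m²; P = b + 2y√(1+z²) = 5.44 + 2×5.92×3.068 = 41.76 m.
Hydraulic radius R = A/P = 133.8/41.76 = 3.205 m.
Manning's equation: Q = (1/n) A R^(2/3) S^(1/2) = (1/0.012) × 133.8 × 3.205^(2/3) × 0.017^(1/2) = 3160 m³/s.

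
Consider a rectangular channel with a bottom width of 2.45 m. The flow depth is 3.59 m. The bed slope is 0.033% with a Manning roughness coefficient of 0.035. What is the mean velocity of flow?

V = 0.489 m/s

Flow area A = b·y = 2.45 × 3.59 = 8.796 m². Wetted perimeter P = b + 2y = 2.45 + 2×3.59 = 9.63 m.
Hydraulic radius R = A/P = 8.796/9.63 = 0.9133 m.
From Manning's equation, V = (1/n) R^(2/3) S^(1/2) = (1/0.035) × 0.9133^(2/3) × 0.00033^(1/2) = 0.489 m/s.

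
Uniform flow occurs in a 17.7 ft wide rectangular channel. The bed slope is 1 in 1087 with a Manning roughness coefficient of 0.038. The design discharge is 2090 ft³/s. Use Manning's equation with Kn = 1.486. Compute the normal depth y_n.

Manning's equation rearranged: A R^(2/3) = nQ / (1.486·√S) = 0.038 × 2090 / (1.486 × √0.00092) = 1762.
At y = 32.9 ft: A R^(2/3) = 2126 — high.
At y = 20.5 ft: A R^(2/3) = 1222 — low.
At y = 28 ft: A R^(2/3) = 1766 — ≈ 1762.

y_n = 28 ft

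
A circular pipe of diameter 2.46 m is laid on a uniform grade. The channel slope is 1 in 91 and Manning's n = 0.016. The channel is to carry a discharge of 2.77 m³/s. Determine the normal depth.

y_n = 0.583 m

Manning's equation rearranged: A R^(2/3) = nQ / (1·√S) = 0.016 × 2.77 / (√0.01099) = 0.4228.
At y = 0.71 m: A R^(2/3) = 0.6244 — over.
At y = 0.583 m: A R^(2/3) = 0.4234 — ≈ 0.4228.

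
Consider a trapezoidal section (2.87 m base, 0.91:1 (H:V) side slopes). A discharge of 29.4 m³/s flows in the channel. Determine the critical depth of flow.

y_c = 1.81 m

At critical depth, Q² T / (g A³) = 1, i.e. A³/T = Q²/g = 29.4²/9.81 = 88.11.
At y = 1.3 m: A³/T = 27.94 — short.
At y = 2.14 m: A³/T = 162 — over.
At y = 1.81 m: A³/T = 88.66 — ≈ 88.11.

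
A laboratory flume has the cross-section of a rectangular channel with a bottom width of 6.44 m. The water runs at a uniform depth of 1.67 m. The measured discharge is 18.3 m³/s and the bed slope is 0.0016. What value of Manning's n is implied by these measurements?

Flow area A = b·y = 6.44 × 1.67 = 10.75 m². Wetted perimeter P = b + 2y = 6.44 + 2×1.67 = 9.78 m.
Hydraulic radius R = A/P = 10.75/9.78 = 1.1 m.
Rearranging Manning's equation: n = (1/Q) A R^(2/3) S^(1/2) = (1/18.3) × 10.75 × 1.1^(2/3) × √0.0016 = 0.025.

n = 0.025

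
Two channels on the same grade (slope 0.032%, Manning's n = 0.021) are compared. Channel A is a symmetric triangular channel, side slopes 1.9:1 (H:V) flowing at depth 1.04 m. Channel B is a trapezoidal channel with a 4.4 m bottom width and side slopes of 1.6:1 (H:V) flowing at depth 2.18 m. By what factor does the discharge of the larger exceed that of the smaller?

Channel A: For a triangular section with side slope z = 1.9: A = zy² = 1.9×1.04² = 2.055 m²; P = 2y√(1+z²) = 2×1.04×2.147 = 4.466 m. Hydraulic radius R = A/P = 2.055/4.466 = 0.4602 m. Q_A = (1/0.021)·2.055·0.4602^(2/3)·√0.00032 = 1.043 m³/s.
Channel B: With bottom width b = 4.4 m and side slope z = 1.6: A = (b + zy)y = (4.4 + 1.6×2.18)×2.18 = 17.2 m²; P = b + 2y√(1+z²) = 4.4 + 2×2.18×1.887 = 12.63 m. Hydraulic radius R = A/P = 17.2/12.63 = 1.362 m. Q_B = (1/0.021)·17.2·1.362^(2/3)·√0.00032 = 18 m³/s.
The larger discharge is 18 m³/s and the smaller is 1.043 m³/s; the ratio is 17.2.

17.2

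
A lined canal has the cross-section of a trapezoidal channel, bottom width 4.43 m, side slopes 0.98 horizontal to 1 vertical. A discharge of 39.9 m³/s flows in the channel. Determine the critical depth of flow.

At critical depth, Q² T / (g A³) = 1, i.e. A³/T = Q²/g = 39.9²/9.81 = 162.3.
Trying y = 1.34 m: A³/T = 64.59 — too small.
Trying y = 2.18 m: A³/T = 337 — too large.
Trying y = 1.76 m: A³/T = 161.3 — ≈ 162.3.

y_c = 1.76 m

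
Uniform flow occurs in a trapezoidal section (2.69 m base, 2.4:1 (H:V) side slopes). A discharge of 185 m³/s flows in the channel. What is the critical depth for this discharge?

At critical depth, Q² T / (g A³) = 1, i.e. A³/T = Q²/g = 185²/9.81 = 3489.
Trying y = 4.58 m: A³/T = 9973 — high.
Trying y = 3.62 m: A³/T = 3482 — close enough.

y_c = 3.62 m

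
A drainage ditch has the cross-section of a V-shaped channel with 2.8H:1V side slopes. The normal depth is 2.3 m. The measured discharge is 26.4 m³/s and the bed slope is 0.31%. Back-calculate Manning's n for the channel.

For a triangular section with side slope z = 2.8: A = zy² = 2.8×2.3² = 14.81 m²; P = 2y√(1+z²) = 2×2.3×2.973 = 13.68 m.
Hydraulic radius R = A/P = 14.81/13.68 = 1.083 m.
Rearranging Manning's equation: n = (1/Q) A R^(2/3) S^(1/2) = (1/26.4) × 14.81 × 1.083^(2/3) × √0.0031 = 0.0329.

n = 0.0329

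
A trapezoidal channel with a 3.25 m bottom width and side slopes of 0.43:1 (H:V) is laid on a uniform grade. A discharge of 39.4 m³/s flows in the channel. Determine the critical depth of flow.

y_c = 2.22 m

At critical depth, Q² T / (g A³) = 1, i.e. A³/T = Q²/g = 39.4²/9.81 = 158.2.
Try y = 2.57 m: A³/T = 256.8 — too large.
Try y = 1.92 m: A³/T = 97.76 — too small.
Try y = 2.22 m: A³/T = 157.6 — close enough.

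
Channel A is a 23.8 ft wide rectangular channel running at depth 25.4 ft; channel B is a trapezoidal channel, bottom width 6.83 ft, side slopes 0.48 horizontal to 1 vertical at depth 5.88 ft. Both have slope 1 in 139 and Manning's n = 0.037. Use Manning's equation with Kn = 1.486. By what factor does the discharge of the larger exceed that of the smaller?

Channel A: Flow area A = b·y = 23.8 × 25.4 = 604.5 ft². Wetted perimeter P = b + 2y = 23.8 + 2×25.4 = 74.6 ft. Hydraulic radius R = A/P = 604.5/74.6 = 8.103 ft. Q_A = (1.486/0.037)·604.5·8.103^(2/3)·√0.007194 = 8308 ft³/s.
Channel B: With bottom width b = 6.83 ft and side slope z = 0.48: A = (b + zy)y = (6.83 + 0.48×5.88)×5.88 = 56.76 ft²; P = b + 2y√(1+z²) = 6.83 + 2×5.88×1.109 = 19.87 ft. Hydraulic radius R = A/P = 56.76/19.87 = 2.856 ft. Q_B = (1.486/0.037)·56.76·2.856^(2/3)·√0.007194 = 389.2 ft³/s.
The larger discharge is 8308 ft³/s and the smaller is 389.2 ft³/s; the ratio is 21.3.

21.3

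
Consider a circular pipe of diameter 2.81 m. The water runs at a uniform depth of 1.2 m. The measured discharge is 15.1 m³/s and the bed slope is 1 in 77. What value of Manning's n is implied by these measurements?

n = 0.014

For a circular section of diameter D = 2.81 m at depth y = 1.2 m, the central angle is θ = 2 arccos(1 − 2y/D) = 2.849 rad. Then A = (D²/8)(θ − sin θ) = 2.527 m² and P = Dθ/2 = 4.002 m.
Hydraulic radius R = A/P = 2.527/4.002 = 0.6313 m.
Rearranging Manning's equation: n = (1/Q) A R^(2/3) S^(1/2) = (1/15.1) × 2.527 × 0.6313^(2/3) × √0.01299 = 0.014.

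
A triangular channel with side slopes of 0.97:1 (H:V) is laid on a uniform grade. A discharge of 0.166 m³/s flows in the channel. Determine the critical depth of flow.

y_c = 0.359 m

At critical depth, Q² T / (g A³) = 1, i.e. A³/T = Q²/g = 0.166²/9.81 = 0.002809.
Try y = 0.445 m: A³/T = 0.008209 — over.
Try y = 0.245 m: A³/T = 0.0004153 — short.
Try y = 0.359 m: A³/T = 0.002805 — ≈ 0.002809.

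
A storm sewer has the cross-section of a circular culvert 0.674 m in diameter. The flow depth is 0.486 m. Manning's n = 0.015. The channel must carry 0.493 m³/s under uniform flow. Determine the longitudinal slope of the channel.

For a circular section of diameter D = 0.674 m at depth y = 0.486 m, the central angle is θ = 2 arccos(1 − 2y/D) = 4.058 rad. Then A = (D²/8)(θ − sin θ) = 0.2754 m² and P = Dθ/2 = 1.367 m.
Hydraulic radius R = A/P = 0.2754/1.367 = 0.2014 m.
From Manning's equation, S = [nQ / (1 A R^(2/3))]² = [0.015 × 0.493 / (1 × 0.2754 × 0.2014^(2/3))]² = 0.0061.

S = 0.0061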